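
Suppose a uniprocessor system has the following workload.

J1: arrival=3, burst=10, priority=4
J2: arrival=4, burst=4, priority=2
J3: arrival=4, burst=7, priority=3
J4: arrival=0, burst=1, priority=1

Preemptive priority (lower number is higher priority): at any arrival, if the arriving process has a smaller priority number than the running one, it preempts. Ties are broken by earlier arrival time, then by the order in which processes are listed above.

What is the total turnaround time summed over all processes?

37

Gantt: | J4 0-1 | idle 1-3 | J1 3-4 | J2 4-8 | J3 8-15 | J1 15-24 |
Completion: J1=24  J2=8  J3=15  J4=1
Turnaround (C−A): J1=21  J2=4  J3=11  J4=1
Turnaround = completion − arrival: J1=21, J2=4, J3=11, J4=1
Total turnaround = 21 + 4 + 11 + 1 = 37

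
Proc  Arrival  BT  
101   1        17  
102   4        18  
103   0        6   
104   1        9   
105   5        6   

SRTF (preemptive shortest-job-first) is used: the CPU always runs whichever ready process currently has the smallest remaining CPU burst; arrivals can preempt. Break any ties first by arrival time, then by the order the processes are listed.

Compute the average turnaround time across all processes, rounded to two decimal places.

Timeline: | 103 0-6 | 105 6-12 | 104 12-21 | 101 21-38 | 102 38-56 |
Completion: 101=38  102=56  103=6  104=21  105=12
Turnaround times: 101=37, 102=52, 103=6, 104=20, 105=7
Average turnaround = (37+52+6+20+7) / 5 = 122/5 = 24.40

24.40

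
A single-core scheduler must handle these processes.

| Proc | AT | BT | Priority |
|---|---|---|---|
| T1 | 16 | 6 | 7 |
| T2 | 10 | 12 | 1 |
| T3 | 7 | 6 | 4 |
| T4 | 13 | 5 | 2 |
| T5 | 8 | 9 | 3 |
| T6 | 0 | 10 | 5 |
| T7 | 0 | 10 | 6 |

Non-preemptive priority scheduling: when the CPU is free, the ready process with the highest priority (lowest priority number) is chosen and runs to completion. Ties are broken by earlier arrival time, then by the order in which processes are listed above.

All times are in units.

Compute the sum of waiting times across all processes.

Schedule: | T6 0-10 | T2 10-22 | T4 22-27 | T5 27-36 | T3 36-42 | T7 42-52 | T1 52-58 |
Completion: T1=58  T2=22  T3=42  T4=27  T5=36  T6=10  T7=52
Waiting = turnaround − burst: T1=36, T2=0, T3=29, T4=9, T5=19, T6=0, T7=42
Total waiting = 36 + 0 + 29 + 9 + 19 + 0 + 42 = 135

135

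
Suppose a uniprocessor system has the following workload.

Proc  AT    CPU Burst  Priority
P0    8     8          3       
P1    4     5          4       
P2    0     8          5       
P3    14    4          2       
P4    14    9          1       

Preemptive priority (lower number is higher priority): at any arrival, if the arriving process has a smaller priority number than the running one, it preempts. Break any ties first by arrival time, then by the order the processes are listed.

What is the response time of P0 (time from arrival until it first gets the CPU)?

Gantt: | P2 0-4 | P1 4-8 | P0 8-14 | P4 14-23 | P3 23-27 | P0 27-29 | P1 29-30 | P2 30-34 |
Completion: P0=29  P1=30  P2=34  P3=27  P4=23
Turnaround (C−A): P0=21  P1=26  P2=34  P3=13  P4=9
Response(P0) = first start − arrival = 8 − 8 = 0

0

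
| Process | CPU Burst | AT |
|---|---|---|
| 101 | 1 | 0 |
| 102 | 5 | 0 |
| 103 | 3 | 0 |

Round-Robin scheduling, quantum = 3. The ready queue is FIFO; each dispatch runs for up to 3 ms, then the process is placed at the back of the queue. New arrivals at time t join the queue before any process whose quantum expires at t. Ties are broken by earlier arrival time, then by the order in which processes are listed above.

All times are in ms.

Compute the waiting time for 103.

4

Schedule: | 101 0-1 | 102 1-4 | 103 4-7 | 102 7-9 |
Completion: 101=1  102=9  103=7
Turnaround (C−A): 101=1  102=9  103=7
Waiting(103) = turnaround − burst = 7 − 3 = 4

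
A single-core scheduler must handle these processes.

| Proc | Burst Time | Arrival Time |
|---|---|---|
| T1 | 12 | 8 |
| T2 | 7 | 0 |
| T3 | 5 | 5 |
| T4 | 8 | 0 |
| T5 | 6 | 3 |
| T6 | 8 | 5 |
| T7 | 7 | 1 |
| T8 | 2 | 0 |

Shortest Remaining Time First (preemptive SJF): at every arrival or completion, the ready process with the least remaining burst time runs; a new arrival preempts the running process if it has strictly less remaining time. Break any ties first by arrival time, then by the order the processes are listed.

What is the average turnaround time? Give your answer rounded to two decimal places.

Schedule: | T8 0-2 | T2 2-9 | T3 9-14 | T5 14-20 | T7 20-27 | T4 27-35 | T6 35-43 | T1 43-55 |
Completion: T1=55  T2=9  T3=14  T4=35  T5=20  T6=43  T7=27  T8=2
Turnaround (C−A): T1=47  T2=9  T3=9  T4=35  T5=17  T6=38  T7=26  T8=2
Turnaround times: T1=47, T2=9, T3=9, T4=35, T5=17, T6=38, T7=26, T8=2
Average turnaround = (47+9+9+35+17+38+26+2) / 8 = 183/8 = 22.88

22.88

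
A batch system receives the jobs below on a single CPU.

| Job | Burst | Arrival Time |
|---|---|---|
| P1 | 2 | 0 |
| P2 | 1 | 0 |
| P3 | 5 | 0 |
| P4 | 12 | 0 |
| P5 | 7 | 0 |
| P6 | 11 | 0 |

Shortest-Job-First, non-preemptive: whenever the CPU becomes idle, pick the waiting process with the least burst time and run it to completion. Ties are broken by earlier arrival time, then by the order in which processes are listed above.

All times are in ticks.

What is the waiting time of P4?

Timeline: | P2 0-1 | P1 1-3 | P3 3-8 | P5 8-15 | P6 15-26 | P4 26-38 |
Completion: P1=3  P2=1  P3=8  P4=38  P5=15  P6=26
Turnaround (C−A): P1=3  P2=1  P3=8  P4=38  P5=15  P6=26
Waiting(P4) = turnaround − burst = 38 − 12 = 26

26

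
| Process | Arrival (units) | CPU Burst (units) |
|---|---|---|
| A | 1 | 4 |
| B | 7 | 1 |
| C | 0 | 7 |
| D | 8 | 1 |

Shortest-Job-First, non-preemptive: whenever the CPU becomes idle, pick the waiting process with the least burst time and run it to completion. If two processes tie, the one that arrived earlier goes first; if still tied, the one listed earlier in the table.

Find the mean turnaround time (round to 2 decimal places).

Schedule: | C 0-7 | B 7-8 | D 8-9 | A 9-13 |
Completion: A=13  B=8  C=7  D=9
Turnaround times: A=12, B=1, C=7, D=1
Average turnaround = (12+1+7+1) / 4 = 21/4 = 5.25

5.25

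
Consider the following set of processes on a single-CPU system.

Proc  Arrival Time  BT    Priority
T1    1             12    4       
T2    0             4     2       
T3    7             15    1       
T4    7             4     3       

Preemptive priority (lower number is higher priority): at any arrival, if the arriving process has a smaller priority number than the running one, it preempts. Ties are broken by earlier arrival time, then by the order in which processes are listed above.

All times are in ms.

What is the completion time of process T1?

35

Timeline: | T2 0-4 | T1 4-7 | T3 7-22 | T4 22-26 | T1 26-35 |
Completion: T1=35  T2=4  T3=22  T4=26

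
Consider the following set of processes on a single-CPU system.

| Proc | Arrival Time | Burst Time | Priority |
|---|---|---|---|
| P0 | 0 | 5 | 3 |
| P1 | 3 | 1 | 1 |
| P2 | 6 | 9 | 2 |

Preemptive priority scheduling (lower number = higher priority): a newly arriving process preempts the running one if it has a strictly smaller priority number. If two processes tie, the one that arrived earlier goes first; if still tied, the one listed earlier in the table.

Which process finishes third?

Timeline: | P0 0-3 | P1 3-4 | P0 4-6 | P2 6-15 |
Completion: P0=6  P1=4  P2=15
Turnaround (C−A): P0=6  P1=1  P2=9
Finish order: P1 → P0 → P2

P2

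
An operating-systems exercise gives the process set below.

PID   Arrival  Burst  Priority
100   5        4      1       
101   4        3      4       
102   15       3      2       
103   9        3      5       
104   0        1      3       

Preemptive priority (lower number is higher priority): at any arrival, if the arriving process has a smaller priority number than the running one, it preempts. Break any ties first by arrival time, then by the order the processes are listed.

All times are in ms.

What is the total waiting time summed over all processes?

Gantt: | 104 0-1 | idle 1-4 | 101 4-5 | 100 5-9 | 101 9-11 | 103 11-14 | idle 14-15 | 102 15-18 |
Completion: 100=9  101=11  102=18  103=14  104=1
Turnaround (C−A): 100=4  101=7  102=3  103=5  104=1
Waiting = turnaround − burst: 100=0, 101=4, 102=0, 103=2, 104=0
Total waiting = 0 + 4 + 0 + 2 + 0 = 6

6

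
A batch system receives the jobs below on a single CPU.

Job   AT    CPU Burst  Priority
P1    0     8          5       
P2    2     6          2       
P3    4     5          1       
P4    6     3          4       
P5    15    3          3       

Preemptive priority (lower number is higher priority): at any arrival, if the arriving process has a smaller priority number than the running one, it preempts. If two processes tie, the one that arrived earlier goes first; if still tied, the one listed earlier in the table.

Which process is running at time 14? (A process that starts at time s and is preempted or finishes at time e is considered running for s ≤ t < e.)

P4

Gantt: | P1 0-2 | P2 2-4 | P3 4-9 | P2 9-13 | P4 13-15 | P5 15-18 | P4 18-19 | P1 19-25 |
Completion: P1=25  P2=13  P3=9  P4=19  P5=18
Turnaround (C−A): P1=25  P2=11  P3=5  P4=13  P5=3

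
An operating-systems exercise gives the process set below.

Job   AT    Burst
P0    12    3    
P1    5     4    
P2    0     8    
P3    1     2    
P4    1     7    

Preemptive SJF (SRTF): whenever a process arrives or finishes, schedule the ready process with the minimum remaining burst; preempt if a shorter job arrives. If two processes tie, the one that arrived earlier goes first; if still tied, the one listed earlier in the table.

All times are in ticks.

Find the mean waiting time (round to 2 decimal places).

Schedule: | P2 0-1 | P3 1-3 | P2 3-5 | P1 5-9 | P2 9-14 | P0 14-17 | P4 17-24 |
Completion: P0=17  P1=9  P2=14  P3=3  P4=24
Turnaround (C−A): P0=5  P1=4  P2=14  P3=2  P4=23
Waiting times: P0=2, P1=0, P2=6, P3=0, P4=16
Average waiting = (2+0+6+0+16) / 5 = 24/5 = 4.80

4.80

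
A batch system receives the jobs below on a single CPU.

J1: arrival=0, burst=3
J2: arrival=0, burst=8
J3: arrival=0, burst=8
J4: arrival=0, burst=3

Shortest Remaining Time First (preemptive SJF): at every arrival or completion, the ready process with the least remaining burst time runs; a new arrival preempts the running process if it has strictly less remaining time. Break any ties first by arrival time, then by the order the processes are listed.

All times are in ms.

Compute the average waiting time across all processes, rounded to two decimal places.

5.75

Timeline: | J1 0-3 | J4 3-6 | J2 6-14 | J3 14-22 |
Completion: J1=3  J2=14  J3=22  J4=6
Waiting times: J1=0, J2=6, J3=14, J4=3
Average waiting = (0+6+14+3) / 4 = 23/4 = 5.75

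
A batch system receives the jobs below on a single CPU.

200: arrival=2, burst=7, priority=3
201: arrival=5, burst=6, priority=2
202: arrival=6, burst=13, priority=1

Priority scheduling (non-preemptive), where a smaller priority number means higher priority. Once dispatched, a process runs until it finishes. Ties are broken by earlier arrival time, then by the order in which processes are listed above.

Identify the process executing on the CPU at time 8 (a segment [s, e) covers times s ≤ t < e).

200

Schedule: | idle 0-2 | 200 2-9 | 202 9-22 | 201 22-28 |
Completion: 200=9  201=28  202=22
Turnaround (C−A): 200=7  201=23  202=16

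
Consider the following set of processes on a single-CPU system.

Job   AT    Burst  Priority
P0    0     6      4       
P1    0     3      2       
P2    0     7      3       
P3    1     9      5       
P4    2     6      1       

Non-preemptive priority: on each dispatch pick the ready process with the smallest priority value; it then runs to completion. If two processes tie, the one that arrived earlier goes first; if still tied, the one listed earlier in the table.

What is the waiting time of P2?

9

Schedule: | P1 0-3 | P4 3-9 | P2 9-16 | P0 16-22 | P3 22-31 |
Completion: P0=22  P1=3  P2=16  P3=31  P4=9
Waiting(P2) = turnaround − burst = 16 − 7 = 9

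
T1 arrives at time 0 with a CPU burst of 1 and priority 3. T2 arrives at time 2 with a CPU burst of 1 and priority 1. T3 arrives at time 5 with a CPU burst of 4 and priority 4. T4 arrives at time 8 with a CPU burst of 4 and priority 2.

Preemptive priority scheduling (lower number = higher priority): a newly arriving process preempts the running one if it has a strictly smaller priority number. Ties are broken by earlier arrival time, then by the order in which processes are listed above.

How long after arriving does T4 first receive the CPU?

0

Schedule: | T1 0-1 | idle 1-2 | T2 2-3 | idle 3-5 | T3 5-8 | T4 8-12 | T3 12-13 |
Completion: T1=1  T2=3  T3=13  T4=12
Turnaround (C−A): T1=1  T2=1  T3=8  T4=4
Response(T4) = first start − arrival = 8 − 8 = 0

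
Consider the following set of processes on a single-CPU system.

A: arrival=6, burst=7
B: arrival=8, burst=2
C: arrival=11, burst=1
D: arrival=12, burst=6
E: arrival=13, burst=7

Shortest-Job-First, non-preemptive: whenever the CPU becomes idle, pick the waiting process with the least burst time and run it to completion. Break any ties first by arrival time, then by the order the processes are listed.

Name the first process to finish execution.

Timeline: | idle 0-6 | A 6-13 | C 13-14 | B 14-16 | D 16-22 | E 22-29 |
Completion: A=13  B=16  C=14  D=22  E=29
Finish order: A → C → B → D → E

A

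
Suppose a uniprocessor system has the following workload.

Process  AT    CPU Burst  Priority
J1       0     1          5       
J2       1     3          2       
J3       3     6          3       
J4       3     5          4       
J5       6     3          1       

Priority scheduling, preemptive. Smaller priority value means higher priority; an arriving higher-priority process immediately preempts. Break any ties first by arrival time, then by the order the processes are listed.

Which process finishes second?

J2

Schedule: | J1 0-1 | J2 1-4 | J3 4-6 | J5 6-9 | J3 9-13 | J4 13-18 |
Completion: J1=1  J2=4  J3=13  J4=18  J5=9
Turnaround (C−A): J1=1  J2=3  J3=10  J4=15  J5=3
Finish order: J1 → J2 → J5 → J3 → J4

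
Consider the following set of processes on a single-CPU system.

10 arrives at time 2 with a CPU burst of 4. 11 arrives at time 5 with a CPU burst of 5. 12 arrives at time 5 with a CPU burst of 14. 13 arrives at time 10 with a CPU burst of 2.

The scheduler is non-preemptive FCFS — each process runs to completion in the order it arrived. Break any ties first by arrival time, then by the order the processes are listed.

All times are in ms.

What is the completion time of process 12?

25

Timeline: | idle 0-2 | 10 2-6 | 11 6-11 | 12 11-25 | 13 25-27 |
Completion: 10=6  11=11  12=25  13=27
Turnaround (C−A): 10=4  11=6  12=20  13=17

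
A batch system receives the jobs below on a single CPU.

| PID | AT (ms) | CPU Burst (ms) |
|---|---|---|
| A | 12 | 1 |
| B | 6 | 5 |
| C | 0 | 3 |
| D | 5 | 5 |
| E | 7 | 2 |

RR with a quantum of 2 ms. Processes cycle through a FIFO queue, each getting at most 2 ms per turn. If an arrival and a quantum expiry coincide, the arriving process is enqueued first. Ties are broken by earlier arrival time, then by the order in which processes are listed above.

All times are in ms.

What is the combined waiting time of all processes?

Timeline: | C 0-3 | idle 3-5 | D 5-7 | B 7-9 | E 9-11 | D 11-13 | B 13-15 | A 15-16 | D 16-17 | B 17-18 |
Completion: A=16  B=18  C=3  D=17  E=11
Turnaround (C−A): A=4  B=12  C=3  D=12  E=4
Waiting = turnaround − burst: A=3, B=7, C=0, D=7, E=2
Total waiting = 3 + 7 + 0 + 7 + 2 = 19

19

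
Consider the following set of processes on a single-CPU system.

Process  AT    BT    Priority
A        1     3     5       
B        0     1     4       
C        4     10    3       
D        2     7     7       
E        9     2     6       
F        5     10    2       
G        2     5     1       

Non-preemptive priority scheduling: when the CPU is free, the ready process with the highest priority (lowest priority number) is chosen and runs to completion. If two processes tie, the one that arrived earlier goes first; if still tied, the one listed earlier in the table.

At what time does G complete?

9

Gantt: | B 0-1 | A 1-4 | G 4-9 | F 9-19 | C 19-29 | E 29-31 | D 31-38 |
Completion: A=4  B=1  C=29  D=38  E=31  F=19  G=9
Turnaround (C−A): A=3  B=1  C=25  D=36  E=22  F=14  G=7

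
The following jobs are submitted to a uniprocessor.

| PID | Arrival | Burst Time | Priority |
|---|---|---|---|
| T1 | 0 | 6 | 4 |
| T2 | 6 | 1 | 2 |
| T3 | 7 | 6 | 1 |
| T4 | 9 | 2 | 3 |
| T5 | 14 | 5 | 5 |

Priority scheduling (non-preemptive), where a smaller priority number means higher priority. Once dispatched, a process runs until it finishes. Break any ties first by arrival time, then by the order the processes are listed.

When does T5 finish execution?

Timeline: | T1 0-6 | T2 6-7 | T3 7-13 | T4 13-15 | T5 15-20 |
Completion: T1=6  T2=7  T3=13  T4=15  T5=20

20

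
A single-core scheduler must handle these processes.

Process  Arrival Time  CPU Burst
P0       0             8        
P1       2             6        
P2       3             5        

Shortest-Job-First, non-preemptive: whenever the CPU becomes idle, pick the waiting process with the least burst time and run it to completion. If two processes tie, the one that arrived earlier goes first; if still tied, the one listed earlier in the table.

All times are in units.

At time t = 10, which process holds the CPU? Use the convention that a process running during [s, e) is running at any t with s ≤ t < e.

P2

Timeline: | P0 0-8 | P2 8-13 | P1 13-19 |
Completion: P0=8  P1=19  P2=13
Turnaround (C−A): P0=8  P1=17  P2=10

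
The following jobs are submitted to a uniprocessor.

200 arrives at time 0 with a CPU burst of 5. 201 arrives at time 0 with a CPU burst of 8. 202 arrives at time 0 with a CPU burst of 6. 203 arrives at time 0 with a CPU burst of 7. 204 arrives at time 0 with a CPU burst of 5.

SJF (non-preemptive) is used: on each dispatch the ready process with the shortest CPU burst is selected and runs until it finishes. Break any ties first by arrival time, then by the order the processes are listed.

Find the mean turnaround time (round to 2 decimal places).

17.00

Schedule: | 200 0-5 | 204 5-10 | 202 10-16 | 203 16-23 | 201 23-31 |
Completion: 200=5  201=31  202=16  203=23  204=10
Turnaround times: 200=5, 201=31, 202=16, 203=23, 204=10
Average turnaround = (5+31+16+23+10) / 5 = 85/5 = 17.00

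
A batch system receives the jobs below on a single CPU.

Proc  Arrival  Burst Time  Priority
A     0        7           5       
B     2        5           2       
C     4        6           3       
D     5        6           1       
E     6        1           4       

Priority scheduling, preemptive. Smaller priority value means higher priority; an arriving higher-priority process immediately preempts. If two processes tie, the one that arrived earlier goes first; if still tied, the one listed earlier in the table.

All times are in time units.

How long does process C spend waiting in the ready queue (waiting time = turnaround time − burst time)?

9

Schedule: | A 0-2 | B 2-5 | D 5-11 | B 11-13 | C 13-19 | E 19-20 | A 20-25 |
Completion: A=25  B=13  C=19  D=11  E=20
Turnaround (C−A): A=25  B=11  C=15  D=6  E=14
Waiting(C) = turnaround − burst = 15 − 6 = 9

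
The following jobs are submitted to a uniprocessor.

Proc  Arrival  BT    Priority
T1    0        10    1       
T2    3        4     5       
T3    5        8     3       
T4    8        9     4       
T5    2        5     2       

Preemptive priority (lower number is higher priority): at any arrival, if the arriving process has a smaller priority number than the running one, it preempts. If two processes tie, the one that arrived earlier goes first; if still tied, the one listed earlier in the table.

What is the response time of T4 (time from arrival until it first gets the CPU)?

15

Timeline: | T1 0-10 | T5 10-15 | T3 15-23 | T4 23-32 | T2 32-36 |
Completion: T1=10  T2=36  T3=23  T4=32  T5=15
Turnaround (C−A): T1=10  T2=33  T3=18  T4=24  T5=13
Response(T4) = first start − arrival = 23 − 8 = 15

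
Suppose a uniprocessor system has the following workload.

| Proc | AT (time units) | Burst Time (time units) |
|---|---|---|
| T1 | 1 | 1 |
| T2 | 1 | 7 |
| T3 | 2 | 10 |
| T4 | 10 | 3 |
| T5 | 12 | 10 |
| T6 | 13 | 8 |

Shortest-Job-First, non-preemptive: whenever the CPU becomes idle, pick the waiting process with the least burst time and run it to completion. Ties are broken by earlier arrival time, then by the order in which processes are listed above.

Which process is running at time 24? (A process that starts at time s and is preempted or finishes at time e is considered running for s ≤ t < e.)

Gantt: | idle 0-1 | T1 1-2 | T2 2-9 | T3 9-19 | T4 19-22 | T6 22-30 | T5 30-40 |
Completion: T1=2  T2=9  T3=19  T4=22  T5=40  T6=30
Turnaround (C−A): T1=1  T2=8  T3=17  T4=12  T5=28  T6=17

T6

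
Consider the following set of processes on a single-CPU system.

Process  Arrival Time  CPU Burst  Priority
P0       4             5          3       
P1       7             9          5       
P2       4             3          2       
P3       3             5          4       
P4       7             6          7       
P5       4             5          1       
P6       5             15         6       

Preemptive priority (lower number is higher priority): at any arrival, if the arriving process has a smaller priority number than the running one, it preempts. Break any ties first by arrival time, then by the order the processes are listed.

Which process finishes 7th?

Gantt: | idle 0-3 | P3 3-4 | P5 4-9 | P2 9-12 | P0 12-17 | P3 17-21 | P1 21-30 | P6 30-45 | P4 45-51 |
Completion: P0=17  P1=30  P2=12  P3=21  P4=51  P5=9  P6=45
Finish order: P5 → P2 → P0 → P3 → P1 → P6 → P4

P4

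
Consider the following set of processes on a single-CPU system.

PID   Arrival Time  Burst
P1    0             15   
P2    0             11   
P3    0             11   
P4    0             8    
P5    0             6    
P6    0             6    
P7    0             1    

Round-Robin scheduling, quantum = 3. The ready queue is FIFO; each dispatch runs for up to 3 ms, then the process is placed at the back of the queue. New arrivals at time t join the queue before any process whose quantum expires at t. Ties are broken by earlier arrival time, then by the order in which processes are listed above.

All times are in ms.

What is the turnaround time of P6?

Timeline: | P1 0-3 | P2 3-6 | P3 6-9 | P4 9-12 | P5 12-15 | P6 15-18 | P7 18-19 | P1 19-22 | P2 22-25 | P3 25-28 | P4 28-31 | P5 31-34 | P6 34-37 | P1 37-40 | P2 40-43 | P3 43-46 | P4 46-48 | P1 48-51 | P2 51-53 | P3 53-55 | P1 55-58 |
Completion: P1=58  P2=53  P3=55  P4=48  P5=34  P6=37  P7=19
Turnaround(P6) = completion − arrival = 37 − 0 = 37

37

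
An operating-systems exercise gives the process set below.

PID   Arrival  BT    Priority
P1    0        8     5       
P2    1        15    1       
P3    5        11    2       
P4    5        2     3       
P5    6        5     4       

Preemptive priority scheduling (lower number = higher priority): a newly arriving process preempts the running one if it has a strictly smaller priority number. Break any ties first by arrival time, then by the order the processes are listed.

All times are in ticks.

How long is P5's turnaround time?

Gantt: | P1 0-1 | P2 1-16 | P3 16-27 | P4 27-29 | P5 29-34 | P1 34-41 |
Completion: P1=41  P2=16  P3=27  P4=29  P5=34
Turnaround(P5) = completion − arrival = 34 − 6 = 28

28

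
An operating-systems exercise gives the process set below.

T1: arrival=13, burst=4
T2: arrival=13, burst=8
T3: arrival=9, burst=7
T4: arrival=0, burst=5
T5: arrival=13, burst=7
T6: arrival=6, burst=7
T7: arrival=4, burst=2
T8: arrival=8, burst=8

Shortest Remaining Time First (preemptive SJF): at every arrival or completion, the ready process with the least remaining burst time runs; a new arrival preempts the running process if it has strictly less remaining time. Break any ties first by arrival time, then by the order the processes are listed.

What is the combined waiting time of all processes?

Timeline: | T4 0-5 | T7 5-7 | T6 7-14 | T1 14-18 | T3 18-25 | T5 25-32 | T8 32-40 | T2 40-48 |
Completion: T1=18  T2=48  T3=25  T4=5  T5=32  T6=14  T7=7  T8=40
Turnaround (C−A): T1=5  T2=35  T3=16  T4=5  T5=19  T6=8  T7=3  T8=32
Waiting = turnaround − burst: T1=1, T2=27, T3=9, T4=0, T5=12, T6=1, T7=1, T8=24
Total waiting = 1 + 27 + 9 + 0 + 12 + 1 + 1 + 24 = 75

75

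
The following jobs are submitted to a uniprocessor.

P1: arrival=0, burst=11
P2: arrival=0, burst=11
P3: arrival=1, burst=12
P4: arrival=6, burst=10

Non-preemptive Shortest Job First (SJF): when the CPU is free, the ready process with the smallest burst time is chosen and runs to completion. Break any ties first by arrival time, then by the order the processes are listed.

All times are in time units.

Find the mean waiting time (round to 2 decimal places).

Gantt: | P1 0-11 | P4 11-21 | P2 21-32 | P3 32-44 |
Completion: P1=11  P2=32  P3=44  P4=21
Waiting times: P1=0, P2=21, P3=31, P4=5
Average waiting = (0+21+31+5) / 4 = 57/4 = 14.25

14.25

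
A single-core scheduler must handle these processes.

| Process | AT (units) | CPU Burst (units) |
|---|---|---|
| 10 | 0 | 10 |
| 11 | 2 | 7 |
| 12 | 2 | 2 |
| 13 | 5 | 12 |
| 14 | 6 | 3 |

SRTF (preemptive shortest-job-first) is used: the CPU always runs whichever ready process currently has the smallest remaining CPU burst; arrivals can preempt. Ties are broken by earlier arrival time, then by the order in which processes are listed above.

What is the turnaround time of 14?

Schedule: | 10 0-2 | 12 2-4 | 11 4-6 | 14 6-9 | 11 9-14 | 10 14-22 | 13 22-34 |
Completion: 10=22  11=14  12=4  13=34  14=9
Turnaround (C−A): 10=22  11=12  12=2  13=29  14=3
Turnaround(14) = completion − arrival = 9 − 6 = 3

3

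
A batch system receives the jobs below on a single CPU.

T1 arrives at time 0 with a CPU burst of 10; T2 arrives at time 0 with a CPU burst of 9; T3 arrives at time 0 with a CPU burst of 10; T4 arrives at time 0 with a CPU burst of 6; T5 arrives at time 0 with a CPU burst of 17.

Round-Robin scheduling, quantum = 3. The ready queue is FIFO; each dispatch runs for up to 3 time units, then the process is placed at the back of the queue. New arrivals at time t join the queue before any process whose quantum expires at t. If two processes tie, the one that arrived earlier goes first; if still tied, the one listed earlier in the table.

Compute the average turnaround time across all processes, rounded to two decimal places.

Timeline: | T1 0-3 | T2 3-6 | T3 6-9 | T4 9-12 | T5 12-15 | T1 15-18 | T2 18-21 | T3 21-24 | T4 24-27 | T5 27-30 | T1 30-33 | T2 33-36 | T3 36-39 | T5 39-42 | T1 42-43 | T3 43-44 | T5 44-52 |
Completion: T1=43  T2=36  T3=44  T4=27  T5=52
Turnaround times: T1=43, T2=36, T3=44, T4=27, T5=52
Average turnaround = (43+36+44+27+52) / 5 = 202/5 = 40.40

40.40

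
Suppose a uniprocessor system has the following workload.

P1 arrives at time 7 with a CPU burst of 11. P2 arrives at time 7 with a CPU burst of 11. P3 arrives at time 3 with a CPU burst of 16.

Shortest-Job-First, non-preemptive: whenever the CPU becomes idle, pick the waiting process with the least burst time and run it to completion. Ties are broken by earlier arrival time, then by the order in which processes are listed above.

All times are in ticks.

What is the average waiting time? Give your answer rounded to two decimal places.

Timeline: | idle 0-3 | P3 3-19 | P1 19-30 | P2 30-41 |
Completion: P1=30  P2=41  P3=19
Turnaround (C−A): P1=23  P2=34  P3=16
Waiting times: P1=12, P2=23, P3=0
Average waiting = (12+23+0) / 3 = 35/3 = 11.67

11.67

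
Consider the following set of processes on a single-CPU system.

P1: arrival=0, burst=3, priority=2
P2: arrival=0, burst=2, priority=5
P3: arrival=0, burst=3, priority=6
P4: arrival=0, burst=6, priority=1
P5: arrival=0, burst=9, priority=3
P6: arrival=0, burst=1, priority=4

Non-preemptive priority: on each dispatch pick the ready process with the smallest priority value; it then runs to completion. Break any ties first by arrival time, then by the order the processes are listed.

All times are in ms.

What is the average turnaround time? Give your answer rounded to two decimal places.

Schedule: | P4 0-6 | P1 6-9 | P5 9-18 | P6 18-19 | P2 19-21 | P3 21-24 |
Completion: P1=9  P2=21  P3=24  P4=6  P5=18  P6=19
Turnaround (C−A): P1=9  P2=21  P3=24  P4=6  P5=18  P6=19
Turnaround times: P1=9, P2=21, P3=24, P4=6, P5=18, P6=19
Average turnaround = (9+21+24+6+18+19) / 6 = 97/6 = 16.17

16.17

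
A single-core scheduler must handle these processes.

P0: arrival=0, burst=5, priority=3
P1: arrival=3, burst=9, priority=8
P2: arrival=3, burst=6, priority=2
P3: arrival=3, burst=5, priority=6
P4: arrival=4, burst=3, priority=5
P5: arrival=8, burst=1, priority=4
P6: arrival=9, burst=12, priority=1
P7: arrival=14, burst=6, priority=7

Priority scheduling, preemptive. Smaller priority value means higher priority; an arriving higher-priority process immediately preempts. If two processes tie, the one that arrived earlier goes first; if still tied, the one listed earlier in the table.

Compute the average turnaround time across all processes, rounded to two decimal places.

22.13

Timeline: | P0 0-3 | P2 3-9 | P6 9-21 | P0 21-23 | P5 23-24 | P4 24-27 | P3 27-32 | P7 32-38 | P1 38-47 |
Completion: P0=23  P1=47  P2=9  P3=32  P4=27  P5=24  P6=21  P7=38
Turnaround (C−A): P0=23  P1=44  P2=6  P3=29  P4=23  P5=16  P6=12  P7=24
Turnaround times: P0=23, P1=44, P2=6, P3=29, P4=23, P5=16, P6=12, P7=24
Average turnaround = (23+44+6+29+23+16+12+24) / 8 = 177/8 = 22.13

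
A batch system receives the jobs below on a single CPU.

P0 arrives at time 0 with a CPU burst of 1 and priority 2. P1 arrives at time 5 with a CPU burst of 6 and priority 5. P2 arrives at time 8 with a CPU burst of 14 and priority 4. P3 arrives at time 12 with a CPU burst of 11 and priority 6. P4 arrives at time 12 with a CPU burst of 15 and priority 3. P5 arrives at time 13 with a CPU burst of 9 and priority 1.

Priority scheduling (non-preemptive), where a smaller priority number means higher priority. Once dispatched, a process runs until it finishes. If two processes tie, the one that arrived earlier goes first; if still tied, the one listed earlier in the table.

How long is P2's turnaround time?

17

Timeline: | P0 0-1 | idle 1-5 | P1 5-11 | P2 11-25 | P5 25-34 | P4 34-49 | P3 49-60 |
Completion: P0=1  P1=11  P2=25  P3=60  P4=49  P5=34
Turnaround (C−A): P0=1  P1=6  P2=17  P3=48  P4=37  P5=21
Turnaround(P2) = completion − arrival = 25 − 8 = 17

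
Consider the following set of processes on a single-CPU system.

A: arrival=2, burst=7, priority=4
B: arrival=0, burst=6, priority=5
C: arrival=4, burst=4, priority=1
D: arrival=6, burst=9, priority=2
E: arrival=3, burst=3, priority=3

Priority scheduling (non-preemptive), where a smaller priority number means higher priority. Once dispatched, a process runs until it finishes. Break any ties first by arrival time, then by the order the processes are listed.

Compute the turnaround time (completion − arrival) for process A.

Schedule: | B 0-6 | C 6-10 | D 10-19 | E 19-22 | A 22-29 |
Completion: A=29  B=6  C=10  D=19  E=22
Turnaround (C−A): A=27  B=6  C=6  D=13  E=19
Turnaround(A) = completion − arrival = 29 − 2 = 27

27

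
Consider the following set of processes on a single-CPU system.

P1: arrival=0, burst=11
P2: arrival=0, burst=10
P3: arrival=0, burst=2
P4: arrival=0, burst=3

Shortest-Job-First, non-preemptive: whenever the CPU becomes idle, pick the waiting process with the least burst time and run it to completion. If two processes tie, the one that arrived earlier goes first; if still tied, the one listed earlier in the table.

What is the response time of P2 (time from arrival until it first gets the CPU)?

Gantt: | P3 0-2 | P4 2-5 | P2 5-15 | P1 15-26 |
Completion: P1=26  P2=15  P3=2  P4=5
Turnaround (C−A): P1=26  P2=15  P3=2  P4=5
Response(P2) = first start − arrival = 5 − 0 = 5

5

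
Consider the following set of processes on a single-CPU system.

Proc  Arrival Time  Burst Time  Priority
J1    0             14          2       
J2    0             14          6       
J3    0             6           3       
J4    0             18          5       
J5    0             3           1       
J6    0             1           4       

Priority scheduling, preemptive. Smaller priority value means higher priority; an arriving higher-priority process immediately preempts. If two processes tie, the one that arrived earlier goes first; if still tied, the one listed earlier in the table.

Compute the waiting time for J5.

Schedule: | J5 0-3 | J1 3-17 | J3 17-23 | J6 23-24 | J4 24-42 | J2 42-56 |
Completion: J1=17  J2=56  J3=23  J4=42  J5=3  J6=24
Waiting(J5) = turnaround − burst = 3 − 3 = 0

0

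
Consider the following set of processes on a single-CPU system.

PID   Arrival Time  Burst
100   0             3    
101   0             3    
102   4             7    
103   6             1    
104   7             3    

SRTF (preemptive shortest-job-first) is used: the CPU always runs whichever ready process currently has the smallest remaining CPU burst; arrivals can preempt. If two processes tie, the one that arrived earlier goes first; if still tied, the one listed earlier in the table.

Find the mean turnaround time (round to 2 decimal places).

5.20

Schedule: | 100 0-3 | 101 3-6 | 103 6-7 | 104 7-10 | 102 10-17 |
Completion: 100=3  101=6  102=17  103=7  104=10
Turnaround (C−A): 100=3  101=6  102=13  103=1  104=3
Turnaround times: 100=3, 101=6, 102=13, 103=1, 104=3
Average turnaround = (3+6+13+1+3) / 5 = 26/5 = 5.20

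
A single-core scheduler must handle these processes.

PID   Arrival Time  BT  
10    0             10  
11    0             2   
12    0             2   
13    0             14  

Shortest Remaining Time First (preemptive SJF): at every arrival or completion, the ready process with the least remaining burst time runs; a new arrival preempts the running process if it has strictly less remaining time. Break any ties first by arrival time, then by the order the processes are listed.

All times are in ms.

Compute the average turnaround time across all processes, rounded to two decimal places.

Gantt: | 11 0-2 | 12 2-4 | 10 4-14 | 13 14-28 |
Completion: 10=14  11=2  12=4  13=28
Turnaround (C−A): 10=14  11=2  12=4  13=28
Turnaround times: 10=14, 11=2, 12=4, 13=28
Average turnaround = (14+2+4+28) / 4 = 48/4 = 12.00

12.00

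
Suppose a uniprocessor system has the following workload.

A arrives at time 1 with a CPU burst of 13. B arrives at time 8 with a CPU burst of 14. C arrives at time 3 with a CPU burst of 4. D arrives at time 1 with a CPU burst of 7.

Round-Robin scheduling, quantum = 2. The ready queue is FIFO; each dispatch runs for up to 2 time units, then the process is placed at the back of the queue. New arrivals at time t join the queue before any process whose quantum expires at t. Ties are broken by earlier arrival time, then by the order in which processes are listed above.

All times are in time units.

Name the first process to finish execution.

Timeline: | idle 0-1 | A 1-3 | D 3-5 | C 5-7 | A 7-9 | D 9-11 | C 11-13 | B 13-15 | A 15-17 | D 17-19 | B 19-21 | A 21-23 | D 23-24 | B 24-26 | A 26-28 | B 28-30 | A 30-32 | B 32-34 | A 34-35 | B 35-39 |
Completion: A=35  B=39  C=13  D=24
Turnaround (C−A): A=34  B=31  C=10  D=23
Finish order: C → D → A → B

C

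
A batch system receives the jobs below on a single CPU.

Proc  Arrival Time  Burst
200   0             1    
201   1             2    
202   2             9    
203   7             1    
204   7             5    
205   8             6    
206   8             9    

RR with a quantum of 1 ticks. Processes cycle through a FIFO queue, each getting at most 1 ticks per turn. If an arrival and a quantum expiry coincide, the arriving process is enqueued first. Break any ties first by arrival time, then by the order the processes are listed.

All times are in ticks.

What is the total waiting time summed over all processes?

Timeline: | 200 0-1 | 201 1-2 | 202 2-3 | 201 3-4 | 202 4-7 | 203 7-8 | 204 8-9 | 202 9-10 | 205 10-11 | 206 11-12 | 204 12-13 | 202 13-14 | 205 14-15 | 206 15-16 | 204 16-17 | 202 17-18 | 205 18-19 | 206 19-20 | 204 20-21 | 202 21-22 | 205 22-23 | 206 23-24 | 204 24-25 | 202 25-26 | 205 26-27 | 206 27-28 | 205 28-29 | 206 29-33 |
Completion: 200=1  201=4  202=26  203=8  204=25  205=29  206=33
Waiting = turnaround − burst: 200=0, 201=1, 202=15, 203=0, 204=13, 205=15, 206=16
Total waiting = 0 + 1 + 15 + 0 + 13 + 15 + 16 = 60

60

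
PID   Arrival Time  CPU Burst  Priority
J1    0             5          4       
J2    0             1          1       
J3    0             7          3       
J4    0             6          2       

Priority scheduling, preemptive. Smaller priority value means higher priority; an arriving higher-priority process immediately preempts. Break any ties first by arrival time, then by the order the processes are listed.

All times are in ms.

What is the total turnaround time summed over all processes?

Gantt: | J2 0-1 | J4 1-7 | J3 7-14 | J1 14-19 |
Completion: J1=19  J2=1  J3=14  J4=7
Turnaround (C−A): J1=19  J2=1  J3=14  J4=7
Turnaround = completion − arrival: J1=19, J2=1, J3=14, J4=7
Total turnaround = 19 + 1 + 14 + 7 = 41

41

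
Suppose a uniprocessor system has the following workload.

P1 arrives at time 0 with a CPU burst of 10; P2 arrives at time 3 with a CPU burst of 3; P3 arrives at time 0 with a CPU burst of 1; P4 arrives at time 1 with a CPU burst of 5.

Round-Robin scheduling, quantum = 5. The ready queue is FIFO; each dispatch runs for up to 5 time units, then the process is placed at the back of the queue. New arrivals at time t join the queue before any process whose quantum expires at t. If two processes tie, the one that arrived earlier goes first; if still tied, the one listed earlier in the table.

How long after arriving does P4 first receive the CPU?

5

Schedule: | P1 0-5 | P3 5-6 | P4 6-11 | P2 11-14 | P1 14-19 |
Completion: P1=19  P2=14  P3=6  P4=11
Response(P4) = first start − arrival = 6 − 1 = 5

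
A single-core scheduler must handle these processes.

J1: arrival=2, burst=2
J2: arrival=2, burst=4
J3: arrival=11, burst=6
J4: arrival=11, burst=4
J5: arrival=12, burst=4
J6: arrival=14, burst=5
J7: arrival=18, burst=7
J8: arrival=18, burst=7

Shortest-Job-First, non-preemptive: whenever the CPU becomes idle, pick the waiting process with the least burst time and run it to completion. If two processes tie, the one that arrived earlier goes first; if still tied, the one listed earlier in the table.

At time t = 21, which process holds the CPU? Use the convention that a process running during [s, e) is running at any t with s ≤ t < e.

J6

Timeline: | idle 0-2 | J1 2-4 | J2 4-8 | idle 8-11 | J4 11-15 | J5 15-19 | J6 19-24 | J3 24-30 | J7 30-37 | J8 37-44 |
Completion: J1=4  J2=8  J3=30  J4=15  J5=19  J6=24  J7=37  J8=44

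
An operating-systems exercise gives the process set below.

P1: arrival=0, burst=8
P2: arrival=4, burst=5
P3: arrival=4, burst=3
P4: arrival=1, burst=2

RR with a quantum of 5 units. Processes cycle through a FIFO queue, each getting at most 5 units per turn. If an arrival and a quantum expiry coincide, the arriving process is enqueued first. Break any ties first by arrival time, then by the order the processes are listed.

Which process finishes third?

Gantt: | P1 0-5 | P4 5-7 | P2 7-12 | P3 12-15 | P1 15-18 |
Completion: P1=18  P2=12  P3=15  P4=7
Turnaround (C−A): P1=18  P2=8  P3=11  P4=6
Finish order: P4 → P2 → P3 → P1

P3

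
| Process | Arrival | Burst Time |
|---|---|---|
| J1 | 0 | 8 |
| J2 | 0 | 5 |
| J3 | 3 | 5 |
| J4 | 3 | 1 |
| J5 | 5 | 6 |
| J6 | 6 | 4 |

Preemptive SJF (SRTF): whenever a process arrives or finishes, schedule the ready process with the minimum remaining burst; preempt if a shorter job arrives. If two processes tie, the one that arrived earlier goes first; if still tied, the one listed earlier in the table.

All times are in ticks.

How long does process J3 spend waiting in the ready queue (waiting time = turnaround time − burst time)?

7

Schedule: | J2 0-3 | J4 3-4 | J2 4-6 | J6 6-10 | J3 10-15 | J5 15-21 | J1 21-29 |
Completion: J1=29  J2=6  J3=15  J4=4  J5=21  J6=10
Turnaround (C−A): J1=29  J2=6  J3=12  J4=1  J5=16  J6=4
Waiting(J3) = turnaround − burst = 12 − 5 = 7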